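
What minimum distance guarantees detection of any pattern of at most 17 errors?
Detecting e errors requires d_min ≥ e + 1 = 17 + 1 = 18.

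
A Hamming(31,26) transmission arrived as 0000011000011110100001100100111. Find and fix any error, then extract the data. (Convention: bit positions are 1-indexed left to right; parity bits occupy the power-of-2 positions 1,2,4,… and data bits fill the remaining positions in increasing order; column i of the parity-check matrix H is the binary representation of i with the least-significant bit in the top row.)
Syndrome s = H · r^T (mod 2), r = 0000011000011110100001100100111:
  s[0] = (1010101010101010101010101010101)·(0000011000011110100001100100111) mod 2 = 0+0+0+0+0+0+1+0+0+0+0+0+1+0+1+0+1+0+0+0+0+0+1+0+0+0+0+0+1+0+1 mod 2 = 1
  s[1] = (0110011001100110011001100110011)·(0000011000011110100001100100111) mod 2 = 0+0+0+0+0+1+1+0+0+0+0+0+0+1+1+0+0+0+0+0+0+1+1+0+0+1+0+0+0+1+1 mod 2 = 1
  s[2] = (0001111000011110000111100001111)·(0000011000011110100001100100111) mod 2 = 0+0+0+0+0+1+1+0+0+0+0+1+1+1+1+0+0+0+0+0+0+1+1+0+0+0+0+0+1+1+1 mod 2 = 1
  s[3] = (0000000111111110000000011111111)·(0000011000011110100001100100111) mod 2 = 0+0+0+0+0+0+0+0+0+0+0+1+1+1+1+0+0+0+0+0+0+0+0+0+0+1+0+0+1+1+1 mod 2 = 0
  s[4] = (0000000000000001111111111111111)·(0000011000011110100001100100111) mod 2 = 0+0+0+0+0+0+0+0+0+0+0+0+0+0+0+0+1+0+0+0+0+1+1+0+0+1+0+0+1+1+1 mod 2 = 1
Syndrome = 11101
Column 23 of H equals this syndrome → error at bit 23 (1-indexed).
Flip bit 23: 0000011000011110100001100100111 → 0000011000011110100001000100111
Extract data bits at positions {3,5,6,7,9,10,11,12,13,14,15,17,18,19,20,21,22,23,24,25,26,27,28,29,30,31}: 00110001111100001000100111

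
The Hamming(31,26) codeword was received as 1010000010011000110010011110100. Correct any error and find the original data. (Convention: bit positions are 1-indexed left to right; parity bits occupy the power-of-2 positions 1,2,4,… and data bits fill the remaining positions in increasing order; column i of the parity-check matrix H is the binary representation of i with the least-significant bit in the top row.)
Syndrome s = H · r^T (mod 2), r = 1010000010011000110010011110100:
  s[0] = (1010101010101010101010101010101)·(1010000010011000110010011110100) mod 2 = 1+0+1+0+0+0+0+0+1+0+0+0+1+0+0+0+1+0+0+0+1+0+0+0+1+0+1+0+1+0+0 mod 2 = 1
  s[1] = (0110011001100110011001100110011)·(1010000010011000110010011110100) mod 2 = 0+0+1+0+0+0+0+0+0+0+0+0+0+0+0+0+0+1+0+0+0+0+0+0+0+1+1+0+0+0+0 mod 2 = 0
  s[2] = (0001111000011110000111100001111)·(1010000010011000110010011110100) mod 2 = 0+0+0+0+0+0+0+0+0+0+0+1+1+0+0+0+0+0+0+0+1+0+0+0+0+0+0+0+1+0+0 mod 2 = 0
  s[3] = (0000000111111110000000011111111)·(1010000010011000110010011110100) mod 2 = 0+0+0+0+0+0+0+0+1+0+0+1+1+0+0+0+0+0+0+0+0+0+0+1+1+1+1+0+1+0+0 mod 2 = 0
  s[4] = (0000000000000001111111111111111)·(1010000010011000110010011110100) mod 2 = 0+0+0+0+0+0+0+0+0+0+0+0+0+0+0+0+1+1+0+0+1+0+0+1+1+1+1+0+1+0+0 mod 2 = 0
Syndrome = 10000
Column 1 of H equals this syndrome → error at bit 1 (1-indexed).
Flip bit 1: 1010000010011000110010011110100 → 0010000010011000110010011110100
Extract data bits at positions {3,5,6,7,9,10,11,12,13,14,15,17,18,19,20,21,22,23,24,25,26,27,28,29,30,31}: 10001001100110010011110100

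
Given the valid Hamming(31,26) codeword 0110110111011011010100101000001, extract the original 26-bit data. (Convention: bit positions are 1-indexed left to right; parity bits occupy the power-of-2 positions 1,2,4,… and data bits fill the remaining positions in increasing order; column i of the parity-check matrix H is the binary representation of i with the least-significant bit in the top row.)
Parity bits occupy power-of-2 positions; data bits are at positions {3,5,6,7,9,10,11,12,13,14,15,17,18,19,20,21,22,23,24,25,26,27,28,29,30,31} (1-indexed).
Extract: c[3]=1 c[5]=1 c[6]=1 c[7]=0 c[9]=1 c[10]=1 c[11]=0 c[12]=1 c[13]=1 c[14]=0 c[15]=1 c[17]=0 c[18]=1 c[19]=0 c[20]=1 c[21]=0 c[22]=0 c[23]=1 c[24]=0 c[25]=1 c[26]=0 c[27]=0 c[28]=0 c[29]=0 c[30]=0 c[31]=1
Data = 11101101101010100101000001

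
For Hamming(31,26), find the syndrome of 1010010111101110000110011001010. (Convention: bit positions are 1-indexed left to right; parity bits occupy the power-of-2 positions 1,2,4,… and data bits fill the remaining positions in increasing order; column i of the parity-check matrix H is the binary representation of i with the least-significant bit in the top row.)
Syndrome s = H · r^T (mod 2), r = 1010010111101110000110011001010:
  s[0] = (1010101010101010101010101010101)·(1010010111101110000110011001010) mod 2 = 1+0+1+0+0+0+0+0+1+0+1+0+1+0+1+0+0+0+0+0+1+0+0+0+1+0+0+0+0+0+0 mod 2 = 0
  s[1] = (0110011001100110011001100110011)·(1010010111101110000110011001010) mod 2 = 0+0+1+0+0+1+0+0+0+1+1+0+0+1+1+0+0+0+0+0+0+0+0+0+0+0+0+0+0+1+0 mod 2 = 1
  s[2] = (0001111000011110000111100001111)·(1010010111101110000110011001010) mod 2 = 0+0+0+0+0+1+0+0+0+0+0+0+1+1+1+0+0+0+0+1+1+0+0+0+0+0+0+1+0+1+0 mod 2 = 0
  s[3] = (0000000111111110000000011111111)·(1010010111101110000110011001010) mod 2 = 0+0+0+0+0+0+0+1+1+1+1+0+1+1+1+0+0+0+0+0+0+0+0+1+1+0+0+1+0+1+0 mod 2 = 1
  s[4] = (0000000000000001111111111111111)·(1010010111101110000110011001010) mod 2 = 0+0+0+0+0+0+0+0+0+0+0+0+0+0+0+0+0+0+0+1+1+0+0+1+1+0+0+1+0+1+0 mod 2 = 0
Syndrome = 01010
Non-zero syndrome: error at position 10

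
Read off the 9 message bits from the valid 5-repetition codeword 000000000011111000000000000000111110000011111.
Split into 5-bit blocks: 00000 00000 11111 00000 00000 00000 11111 00000 11111
Data = 001000101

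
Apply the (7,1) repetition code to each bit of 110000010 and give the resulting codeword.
Repeat each bit 7× and concatenate:
1→1111111  1→1111111  0→0000000  0→0000000  0→0000000  0→0000000  0→0000000  1→1111111  0→0000000
Codeword = 111111111111110000000000000000000000000000000000011111110000000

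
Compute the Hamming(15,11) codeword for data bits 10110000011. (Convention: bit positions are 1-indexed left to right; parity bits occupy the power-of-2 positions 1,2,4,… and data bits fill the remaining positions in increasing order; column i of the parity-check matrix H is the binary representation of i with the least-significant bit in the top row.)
Codeword c = d · G (mod 2), d = 10110000011:
  c[0] = d·G[:,0] = (10110000011)·(11011010101) mod 2 = 1+0+0+1+0+0+0+0+0+0+1 mod 2 = 1
  c[1] = d·G[:,1] = (10110000011)·(10110110011) mod 2 = 1+0+1+1+0+0+0+0+0+1+1 mod 2 = 1
  c[2] = d·G[:,2] = (10110000011)·(10000000000) mod 2 = 1+0+0+0+0+0+0+0+0+0+0 mod 2 = 1
  c[3] = d·G[:,3] = (10110000011)·(01110001111) mod 2 = 0+0+1+1+0+0+0+0+0+1+1 mod 2 = 0
  c[4] = d·G[:,4] = (10110000011)·(01000000000) mod 2 = 0+0+0+0+0+0+0+0+0+0+0 mod 2 = 0
  c[5] = d·G[:,5] = (10110000011)·(00100000000) mod 2 = 0+0+1+0+0+0+0+0+0+0+0 mod 2 = 1
  c[6] = d·G[:,6] = (10110000011)·(00010000000) mod 2 = 0+0+0+1+0+0+0+0+0+0+0 mod 2 = 1
  c[7] = d·G[:,7] = (10110000011)·(00001111111) mod 2 = 0+0+0+0+0+0+0+0+0+1+1 mod 2 = 0
  c[8] = d·G[:,8] = (10110000011)·(00001000000) mod 2 = 0+0+0+0+0+0+0+0+0+0+0 mod 2 = 0
  c[9] = d·G[:,9] = (10110000011)·(00000100000) mod 2 = 0+0+0+0+0+0+0+0+0+0+0 mod 2 = 0
  c[10] = d·G[:,10] = (10110000011)·(00000010000) mod 2 = 0+0+0+0+0+0+0+0+0+0+0 mod 2 = 0
  c[11] = d·G[:,11] = (10110000011)·(00000001000) mod 2 = 0+0+0+0+0+0+0+0+0+0+0 mod 2 = 0
  c[12] = d·G[:,12] = (10110000011)·(00000000100) mod 2 = 0+0+0+0+0+0+0+0+0+0+0 mod 2 = 0
  c[13] = d·G[:,13] = (10110000011)·(00000000010) mod 2 = 0+0+0+0+0+0+0+0+0+1+0 mod 2 = 1
  c[14] = d·G[:,14] = (10110000011)·(00000000001) mod 2 = 0+0+0+0+0+0+0+0+0+0+1 mod 2 = 1
Codeword = 111001100000011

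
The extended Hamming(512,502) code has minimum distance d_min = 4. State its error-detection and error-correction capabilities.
Detection only: up to d_min − 1 = 3 errors.
Correction: up to ⌊(d_min − 1)/2⌋ = ⌊3/2⌋ = 1 errors.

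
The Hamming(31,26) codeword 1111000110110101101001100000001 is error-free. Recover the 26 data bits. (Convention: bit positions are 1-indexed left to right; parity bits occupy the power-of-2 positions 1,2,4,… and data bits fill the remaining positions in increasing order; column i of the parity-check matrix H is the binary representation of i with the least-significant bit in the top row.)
Parity bits occupy power-of-2 positions; data bits are at positions {3,5,6,7,9,10,11,12,13,14,15,17,18,19,20,21,22,23,24,25,26,27,28,29,30,31} (1-indexed).
Extract: c[3]=1 c[5]=0 c[6]=0 c[7]=0 c[9]=1 c[10]=0 c[11]=1 c[12]=1 c[13]=0 c[14]=1 c[15]=0 c[17]=1 c[18]=0 c[19]=1 c[20]=0 c[21]=0 c[22]=1 c[23]=1 c[24]=0 c[25]=0 c[26]=0 c[27]=0 c[28]=0 c[29]=0 c[30]=0 c[31]=1
Data = 10001011010101001100000001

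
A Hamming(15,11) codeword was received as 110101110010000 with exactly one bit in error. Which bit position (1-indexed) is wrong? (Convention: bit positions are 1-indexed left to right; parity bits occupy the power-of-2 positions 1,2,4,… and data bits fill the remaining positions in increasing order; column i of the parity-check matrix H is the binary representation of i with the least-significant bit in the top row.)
Syndrome s = H · r^T (mod 2), r = 110101110010000:
  s[0] = (101010101010101)·(110101110010000) mod 2 = 1+0+0+0+0+0+1+0+0+0+1+0+0+0+0 mod 2 = 1
  s[1] = (011001100110011)·(110101110010000) mod 2 = 0+1+0+0+0+1+1+0+0+0+1+0+0+0+0 mod 2 = 0
  s[2] = (000111100001111)·(110101110010000) mod 2 = 0+0+0+1+0+1+1+0+0+0+0+0+0+0+0 mod 2 = 1
  s[3] = (000000011111111)·(110101110010000) mod 2 = 0+0+0+0+0+0+0+1+0+0+1+0+0+0+0 mod 2 = 0
Syndrome = 1010
Column i of H is the binary representation of i, so the syndrome is the binary index of the flipped bit.
Read s = 1010 with s[0] as LSB: 1·2^0 + 0·2^1 + 1·2^2 + 0·2^3 = 5.
Error is at bit position 5.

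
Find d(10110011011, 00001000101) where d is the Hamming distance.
XOR = 10111011110, count of 1s = 8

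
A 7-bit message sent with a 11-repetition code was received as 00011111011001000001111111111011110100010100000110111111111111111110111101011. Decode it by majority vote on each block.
Split into 11-bit blocks and majority-vote each:
  block 1 = 00011111011: 7 ones, 4 zeros → 1
  block 2 = 00100000111: 4 ones, 7 zeros → 0
  block 3 = 11111110111: 10 ones, 1 zeros → 1
  block 4 = 10100010100: 4 ones, 7 zeros → 0
  block 5 = 00011011111: 7 ones, 4 zeros → 1
  block 6 = 11111111111: 11 ones, 0 zeros → 1
  block 7 = 10111101011: 8 ones, 3 zeros → 1
Decoded = 1010111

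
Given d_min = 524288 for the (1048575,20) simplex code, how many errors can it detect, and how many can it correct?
Detection only: up to d_min − 1 = 524287 errors.
Correction: up to ⌊(d_min − 1)/2⌋ = ⌊524287/2⌋ = 262143 errors.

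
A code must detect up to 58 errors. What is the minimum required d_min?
Detecting e errors requires d_min ≥ e + 1 = 58 + 1 = 59.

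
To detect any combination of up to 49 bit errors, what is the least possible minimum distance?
Detecting e errors requires d_min ≥ e + 1 = 49 + 1 = 50.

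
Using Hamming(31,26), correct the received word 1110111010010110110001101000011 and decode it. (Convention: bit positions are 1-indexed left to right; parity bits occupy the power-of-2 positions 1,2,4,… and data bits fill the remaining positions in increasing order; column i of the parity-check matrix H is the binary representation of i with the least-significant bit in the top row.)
Syndrome s = H · r^T (mod 2), r = 1110111010010110110001101000011:
  s[0] = (1010101010101010101010101010101)·(1110111010010110110001101000011) mod 2 = 1+0+1+0+1+0+1+0+1+0+0+0+0+0+1+0+1+0+0+0+0+0+1+0+1+0+0+0+0+0+1 mod 2 = 0
  s[1] = (0110011001100110011001100110011)·(1110111010010110110001101000011) mod 2 = 0+1+1+0+0+1+1+0+0+0+0+0+0+1+1+0+0+1+0+0+0+1+1+0+0+0+0+0+0+1+1 mod 2 = 1
  s[2] = (0001111000011110000111100001111)·(1110111010010110110001101000011) mod 2 = 0+0+0+0+1+1+1+0+0+0+0+1+0+1+1+0+0+0+0+0+0+1+1+0+0+0+0+0+0+1+1 mod 2 = 0
  s[3] = (0000000111111110000000011111111)·(1110111010010110110001101000011) mod 2 = 0+0+0+0+0+0+0+0+1+0+0+1+0+1+1+0+0+0+0+0+0+0+0+0+1+0+0+0+0+1+1 mod 2 = 1
  s[4] = (0000000000000001111111111111111)·(1110111010010110110001101000011) mod 2 = 0+0+0+0+0+0+0+0+0+0+0+0+0+0+0+0+1+1+0+0+0+1+1+0+1+0+0+0+0+1+1 mod 2 = 1
Syndrome = 01011
Column 26 of H equals this syndrome → error at bit 26 (1-indexed).
Flip bit 26: 1110111010010110110001101000011 → 1110111010010110110001101100011
Extract data bits at positions {3,5,6,7,9,10,11,12,13,14,15,17,18,19,20,21,22,23,24,25,26,27,28,29,30,31}: 11111001011110001101100011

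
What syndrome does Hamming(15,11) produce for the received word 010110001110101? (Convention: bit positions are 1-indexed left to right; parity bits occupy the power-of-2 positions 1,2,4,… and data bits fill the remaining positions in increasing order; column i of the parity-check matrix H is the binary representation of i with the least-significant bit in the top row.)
Syndrome s = H · r^T (mod 2), r = 010110001110101:
  s[0] = (101010101010101)·(010110001110101) mod 2 = 0+0+0+0+1+0+0+0+1+0+1+0+1+0+1 mod 2 = 1
  s[1] = (011001100110011)·(010110001110101) mod 2 = 0+1+0+0+0+0+0+0+0+1+1+0+0+0+1 mod 2 = 0
  s[2] = (000111100001111)·(010110001110101) mod 2 = 0+0+0+1+1+0+0+0+0+0+0+0+1+0+1 mod 2 = 0
  s[3] = (000000011111111)·(010110001110101) mod 2 = 0+0+0+0+0+0+0+0+1+1+1+0+1+0+1 mod 2 = 1
Syndrome = 1001
Non-zero syndrome: error at position 9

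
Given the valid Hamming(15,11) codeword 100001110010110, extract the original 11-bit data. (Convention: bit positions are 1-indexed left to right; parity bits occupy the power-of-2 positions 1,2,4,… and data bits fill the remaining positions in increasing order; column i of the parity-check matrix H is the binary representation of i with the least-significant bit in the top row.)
Parity bits occupy power-of-2 positions; data bits are at positions {3,5,6,7,9,10,11,12,13,14,15} (1-indexed).
Extract: c[3]=0 c[5]=0 c[6]=1 c[7]=1 c[9]=0 c[10]=0 c[11]=1 c[12]=0 c[13]=1 c[14]=1 c[15]=0
Data = 00110010110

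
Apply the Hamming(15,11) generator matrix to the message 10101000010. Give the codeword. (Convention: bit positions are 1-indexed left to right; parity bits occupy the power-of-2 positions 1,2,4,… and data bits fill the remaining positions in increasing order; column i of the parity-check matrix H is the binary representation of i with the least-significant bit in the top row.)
Codeword c = d · G (mod 2), d = 10101000010:
  c[0] = d·G[:,0] = (10101000010)·(11011010101) mod 2 = 1+0+0+0+1+0+0+0+0+0+0 mod 2 = 0
  c[1] = d·G[:,1] = (10101000010)·(10110110011) mod 2 = 1+0+1+0+0+0+0+0+0+1+0 mod 2 = 1
  c[2] = d·G[:,2] = (10101000010)·(10000000000) mod 2 = 1+0+0+0+0+0+0+0+0+0+0 mod 2 = 1
  c[3] = d·G[:,3] = (10101000010)·(01110001111) mod 2 = 0+0+1+0+0+0+0+0+0+1+0 mod 2 = 0
  c[4] = d·G[:,4] = (10101000010)·(01000000000) mod 2 = 0+0+0+0+0+0+0+0+0+0+0 mod 2 = 0
  c[5] = d·G[:,5] = (10101000010)·(00100000000) mod 2 = 0+0+1+0+0+0+0+0+0+0+0 mod 2 = 1
  c[6] = d·G[:,6] = (10101000010)·(00010000000) mod 2 = 0+0+0+0+0+0+0+0+0+0+0 mod 2 = 0
  c[7] = d·G[:,7] = (10101000010)·(00001111111) mod 2 = 0+0+0+0+1+0+0+0+0+1+0 mod 2 = 0
  c[8] = d·G[:,8] = (10101000010)·(00001000000) mod 2 = 0+0+0+0+1+0+0+0+0+0+0 mod 2 = 1
  c[9] = d·G[:,9] = (10101000010)·(00000100000) mod 2 = 0+0+0+0+0+0+0+0+0+0+0 mod 2 = 0
  c[10] = d·G[:,10] = (10101000010)·(00000010000) mod 2 = 0+0+0+0+0+0+0+0+0+0+0 mod 2 = 0
  c[11] = d·G[:,11] = (10101000010)·(00000001000) mod 2 = 0+0+0+0+0+0+0+0+0+0+0 mod 2 = 0
  c[12] = d·G[:,12] = (10101000010)·(00000000100) mod 2 = 0+0+0+0+0+0+0+0+0+0+0 mod 2 = 0
  c[13] = d·G[:,13] = (10101000010)·(00000000010) mod 2 = 0+0+0+0+0+0+0+0+0+1+0 mod 2 = 1
  c[14] = d·G[:,14] = (10101000010)·(00000000001) mod 2 = 0+0+0+0+0+0+0+0+0+0+0 mod 2 = 0
Codeword = 011001001000010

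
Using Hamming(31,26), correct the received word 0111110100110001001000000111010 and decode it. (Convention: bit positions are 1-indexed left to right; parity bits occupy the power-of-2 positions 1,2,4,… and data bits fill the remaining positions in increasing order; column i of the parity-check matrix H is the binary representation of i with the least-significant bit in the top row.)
Syndrome s = H · r^T (mod 2), r = 0111110100110001001000000111010:
  s[0] = (1010101010101010101010101010101)·(0111110100110001001000000111010) mod 2 = 0+0+1+0+1+0+0+0+0+0+1+0+0+0+0+0+0+0+1+0+0+0+0+0+0+0+1+0+0+0+0 mod 2 = 1
  s[1] = (0110011001100110011001100110011)·(0111110100110001001000000111010) mod 2 = 0+1+1+0+0+1+0+0+0+0+1+0+0+0+0+0+0+0+1+0+0+0+0+0+0+1+1+0+0+1+0 mod 2 = 0
  s[2] = (0001111000011110000111100001111)·(0111110100110001001000000111010) mod 2 = 0+0+0+1+1+1+0+0+0+0+0+1+0+0+0+0+0+0+0+0+0+0+0+0+0+0+0+1+0+1+0 mod 2 = 0
  s[3] = (0000000111111110000000011111111)·(0111110100110001001000000111010) mod 2 = 0+0+0+0+0+0+0+1+0+0+1+1+0+0+0+0+0+0+0+0+0+0+0+0+0+1+1+1+0+1+0 mod 2 = 1
  s[4] = (0000000000000001111111111111111)·(0111110100110001001000000111010) mod 2 = 0+0+0+0+0+0+0+0+0+0+0+0+0+0+0+1+0+0+1+0+0+0+0+0+0+1+1+1+0+1+0 mod 2 = 0
Syndrome = 10010
Column 9 of H equals this syndrome → error at bit 9 (1-indexed).
Flip bit 9: 0111110100110001001000000111010 → 0111110110110001001000000111010
Extract data bits at positions {3,5,6,7,9,10,11,12,13,14,15,17,18,19,20,21,22,23,24,25,26,27,28,29,30,31}: 11101011000001000000111010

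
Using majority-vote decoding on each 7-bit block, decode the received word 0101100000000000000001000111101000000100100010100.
Split into 7-bit blocks and majority-vote each:
  block 1 = 0101100: 3 ones, 4 zeros → 0
  block 2 = 0000000: 0 ones, 7 zeros → 0
  block 3 = 0000000: 0 ones, 7 zeros → 0
  block 4 = 1000111: 4 ones, 3 zeros → 1
  block 5 = 1010000: 2 ones, 5 zeros → 0
  block 6 = 0010010: 2 ones, 5 zeros → 0
  block 7 = 0010100: 2 ones, 5 zeros → 0
Decoded = 0001000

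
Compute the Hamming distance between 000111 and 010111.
XOR = 010000, count of 1s = 1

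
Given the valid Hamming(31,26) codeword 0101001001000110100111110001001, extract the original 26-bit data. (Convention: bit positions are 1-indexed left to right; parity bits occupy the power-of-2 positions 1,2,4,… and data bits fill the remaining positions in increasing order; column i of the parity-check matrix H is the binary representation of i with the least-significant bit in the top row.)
Parity bits occupy power-of-2 positions; data bits are at positions {3,5,6,7,9,10,11,12,13,14,15,17,18,19,20,21,22,23,24,25,26,27,28,29,30,31} (1-indexed).
Extract: c[3]=0 c[5]=0 c[6]=0 c[7]=1 c[9]=0 c[10]=1 c[11]=0 c[12]=0 c[13]=0 c[14]=1 c[15]=1 c[17]=1 c[18]=0 c[19]=0 c[20]=1 c[21]=1 c[22]=1 c[23]=1 c[24]=1 c[25]=0 c[26]=0 c[27]=0 c[28]=1 c[29]=0 c[30]=0 c[31]=1
Data = 00010100011100111110001001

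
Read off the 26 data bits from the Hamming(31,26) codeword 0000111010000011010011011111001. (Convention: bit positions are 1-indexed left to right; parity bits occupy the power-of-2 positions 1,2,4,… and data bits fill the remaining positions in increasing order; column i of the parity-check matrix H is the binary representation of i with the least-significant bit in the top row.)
Parity bits occupy power-of-2 positions; data bits are at positions {3,5,6,7,9,10,11,12,13,14,15,17,18,19,20,21,22,23,24,25,26,27,28,29,30,31} (1-indexed).
Extract: c[3]=0 c[5]=1 c[6]=1 c[7]=1 c[9]=1 c[10]=0 c[11]=0 c[12]=0 c[13]=0 c[14]=0 c[15]=1 c[17]=0 c[18]=1 c[19]=0 c[20]=0 c[21]=1 c[22]=1 c[23]=0 c[24]=1 c[25]=1 c[26]=1 c[27]=1 c[28]=1 c[29]=0 c[30]=0 c[31]=1
Data = 01111000001010011011111001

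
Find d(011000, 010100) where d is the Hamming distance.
XOR = 001100, count of 1s = 2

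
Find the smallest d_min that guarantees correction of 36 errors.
Correcting t errors requires d_min ≥ 2t + 1 = 2·36 + 1 = 73.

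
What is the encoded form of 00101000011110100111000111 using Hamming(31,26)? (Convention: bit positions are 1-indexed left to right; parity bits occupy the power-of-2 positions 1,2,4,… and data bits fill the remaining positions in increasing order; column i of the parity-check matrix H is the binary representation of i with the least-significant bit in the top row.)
Codeword c = d · G (mod 2), d = 00101000011110100111000111:
  c[0] = d·G[:,0] = (00101000011110100111000111)·(11011010101101010101010101) mod 2 = 0+0+0+0+1+0+0+0+0+0+1+1+0+0+0+0+0+1+0+1+0+0+0+1+0+1 mod 2 = 1
  c[1] = d·G[:,1] = (00101000011110100111000111)·(10110110011011001100110011) mod 2 = 0+0+1+0+0+0+0+0+0+1+1+0+1+0+0+0+0+1+0+0+0+0+0+0+1+1 mod 2 = 1
  c[2] = d·G[:,2] = (00101000011110100111000111)·(10000000000000000000000000) mod 2 = 0+0+0+0+0+0+0+0+0+0+0+0+0+0+0+0+0+0+0+0+0+0+0+0+0+0 mod 2 = 0
  c[3] = d·G[:,3] = (00101000011110100111000111)·(01110001111000111100001111) mod 2 = 0+0+1+0+0+0+0+0+0+1+1+0+0+0+1+0+0+1+0+0+0+0+0+1+1+1 mod 2 = 0
  c[4] = d·G[:,4] = (00101000011110100111000111)·(01000000000000000000000000) mod 2 = 0+0+0+0+0+0+0+0+0+0+0+0+0+0+0+0+0+0+0+0+0+0+0+0+0+0 mod 2 = 0
  c[5] = d·G[:,5] = (00101000011110100111000111)·(00100000000000000000000000) mod 2 = 0+0+1+0+0+0+0+0+0+0+0+0+0+0+0+0+0+0+0+0+0+0+0+0+0+0 mod 2 = 1
  c[6] = d·G[:,6] = (00101000011110100111000111)·(00010000000000000000000000) mod 2 = 0+0+0+0+0+0+0+0+0+0+0+0+0+0+0+0+0+0+0+0+0+0+0+0+0+0 mod 2 = 0
  c[7] = d·G[:,7] = (00101000011110100111000111)·(00001111111000000011111111) mod 2 = 0+0+0+0+1+0+0+0+0+1+1+0+0+0+0+0+0+0+1+1+0+0+0+1+1+1 mod 2 = 0
  c[8] = d·G[:,8] = (00101000011110100111000111)·(00001000000000000000000000) mod 2 = 0+0+0+0+1+0+0+0+0+0+0+0+0+0+0+0+0+0+0+0+0+0+0+0+0+0 mod 2 = 1
  c[9] = d·G[:,9] = (00101000011110100111000111)·(00000100000000000000000000) mod 2 = 0+0+0+0+0+0+0+0+0+0+0+0+0+0+0+0+0+0+0+0+0+0+0+0+0+0 mod 2 = 0
  c[10] = d·G[:,10] = (00101000011110100111000111)·(00000010000000000000000000) mod 2 = 0+0+0+0+0+0+0+0+0+0+0+0+0+0+0+0+0+0+0+0+0+0+0+0+0+0 mod 2 = 0
  c[11] = d·G[:,11] = (00101000011110100111000111)·(00000001000000000000000000) mod 2 = 0+0+0+0+0+0+0+0+0+0+0+0+0+0+0+0+0+0+0+0+0+0+0+0+0+0 mod 2 = 0
  c[12] = d·G[:,12] = (00101000011110100111000111)·(00000000100000000000000000) mod 2 = 0+0+0+0+0+0+0+0+0+0+0+0+0+0+0+0+0+0+0+0+0+0+0+0+0+0 mod 2 = 0
  c[13] = d·G[:,13] = (00101000011110100111000111)·(00000000010000000000000000) mod 2 = 0+0+0+0+0+0+0+0+0+1+0+0+0+0+0+0+0+0+0+0+0+0+0+0+0+0 mod 2 = 1
  c[14] = d·G[:,14] = (00101000011110100111000111)·(00000000001000000000000000) mod 2 = 0+0+0+0+0+0+0+0+0+0+1+0+0+0+0+0+0+0+0+0+0+0+0+0+0+0 mod 2 = 1
  c[15] = d·G[:,15] = (00101000011110100111000111)·(00000000000111111111111111) mod 2 = 0+0+0+0+0+0+0+0+0+0+0+1+1+0+1+0+0+1+1+1+0+0+0+1+1+1 mod 2 = 1
  c[16] = d·G[:,16] = (00101000011110100111000111)·(00000000000100000000000000) mod 2 = 0+0+0+0+0+0+0+0+0+0+0+1+0+0+0+0+0+0+0+0+0+0+0+0+0+0 mod 2 = 1
  c[17] = d·G[:,17] = (00101000011110100111000111)·(00000000000010000000000000) mod 2 = 0+0+0+0+0+0+0+0+0+0+0+0+1+0+0+0+0+0+0+0+0+0+0+0+0+0 mod 2 = 1
  c[18] = d·G[:,18] = (00101000011110100111000111)·(00000000000001000000000000) mod 2 = 0+0+0+0+0+0+0+0+0+0+0+0+0+0+0+0+0+0+0+0+0+0+0+0+0+0 mod 2 = 0
  c[19] = d·G[:,19] = (00101000011110100111000111)·(00000000000000100000000000) mod 2 = 0+0+0+0+0+0+0+0+0+0+0+0+0+0+1+0+0+0+0+0+0+0+0+0+0+0 mod 2 = 1
  c[20] = d·G[:,20] = (00101000011110100111000111)·(00000000000000010000000000) mod 2 = 0+0+0+0+0+0+0+0+0+0+0+0+0+0+0+0+0+0+0+0+0+0+0+0+0+0 mod 2 = 0
  c[21] = d·G[:,21] = (00101000011110100111000111)·(00000000000000001000000000) mod 2 = 0+0+0+0+0+0+0+0+0+0+0+0+0+0+0+0+0+0+0+0+0+0+0+0+0+0 mod 2 = 0
  c[22] = d·G[:,22] = (00101000011110100111000111)·(00000000000000000100000000) mod 2 = 0+0+0+0+0+0+0+0+0+0+0+0+0+0+0+0+0+1+0+0+0+0+0+0+0+0 mod 2 = 1
  c[23] = d·G[:,23] = (00101000011110100111000111)·(00000000000000000010000000) mod 2 = 0+0+0+0+0+0+0+0+0+0+0+0+0+0+0+0+0+0+1+0+0+0+0+0+0+0 mod 2 = 1
  c[24] = d·G[:,24] = (00101000011110100111000111)·(00000000000000000001000000) mod 2 = 0+0+0+0+0+0+0+0+0+0+0+0+0+0+0+0+0+0+0+1+0+0+0+0+0+0 mod 2 = 1
  c[25] = d·G[:,25] = (00101000011110100111000111)·(00000000000000000000100000) mod 2 = 0+0+0+0+0+0+0+0+0+0+0+0+0+0+0+0+0+0+0+0+0+0+0+0+0+0 mod 2 = 0
  c[26] = d·G[:,26] = (00101000011110100111000111)·(00000000000000000000010000) mod 2 = 0+0+0+0+0+0+0+0+0+0+0+0+0+0+0+0+0+0+0+0+0+0+0+0+0+0 mod 2 = 0
  c[27] = d·G[:,27] = (00101000011110100111000111)·(00000000000000000000001000) mod 2 = 0+0+0+0+0+0+0+0+0+0+0+0+0+0+0+0+0+0+0+0+0+0+0+0+0+0 mod 2 = 0
  c[28] = d·G[:,28] = (00101000011110100111000111)·(00000000000000000000000100) mod 2 = 0+0+0+0+0+0+0+0+0+0+0+0+0+0+0+0+0+0+0+0+0+0+0+1+0+0 mod 2 = 1
  c[29] = d·G[:,29] = (00101000011110100111000111)·(00000000000000000000000010) mod 2 = 0+0+0+0+0+0+0+0+0+0+0+0+0+0+0+0+0+0+0+0+0+0+0+0+1+0 mod 2 = 1
  c[30] = d·G[:,30] = (00101000011110100111000111)·(00000000000000000000000001) mod 2 = 0+0+0+0+0+0+0+0+0+0+0+0+0+0+0+0+0+0+0+0+0+0+0+0+0+1 mod 2 = 1
Codeword = 1100010010000111110100111000111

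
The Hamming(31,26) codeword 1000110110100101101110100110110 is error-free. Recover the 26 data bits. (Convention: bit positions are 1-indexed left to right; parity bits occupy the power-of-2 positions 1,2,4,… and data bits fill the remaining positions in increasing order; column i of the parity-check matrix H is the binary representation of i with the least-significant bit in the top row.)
Parity bits occupy power-of-2 positions; data bits are at positions {3,5,6,7,9,10,11,12,13,14,15,17,18,19,20,21,22,23,24,25,26,27,28,29,30,31} (1-indexed).
Extract: c[3]=0 c[5]=1 c[6]=1 c[7]=0 c[9]=1 c[10]=0 c[11]=1 c[12]=0 c[13]=0 c[14]=1 c[15]=0 c[17]=1 c[18]=0 c[19]=1 c[20]=1 c[21]=1 c[22]=0 c[23]=1 c[24]=0 c[25]=0 c[26]=1 c[27]=1 c[28]=0 c[29]=1 c[30]=1 c[31]=0
Data = 01101010010101110100110110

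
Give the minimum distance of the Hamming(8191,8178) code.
d_min = 3 (every single-error-correcting Hamming code has d_min = 3).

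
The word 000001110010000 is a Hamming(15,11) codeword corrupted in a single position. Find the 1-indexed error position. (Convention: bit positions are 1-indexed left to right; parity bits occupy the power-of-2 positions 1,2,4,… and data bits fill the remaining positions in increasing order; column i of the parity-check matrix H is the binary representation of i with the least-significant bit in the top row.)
Syndrome s = H · r^T (mod 2), r = 000001110010000:
  s[0] = (101010101010101)·(000001110010000) mod 2 = 0+0+0+0+0+0+1+0+0+0+1+0+0+0+0 mod 2 = 0
  s[1] = (011001100110011)·(000001110010000) mod 2 = 0+0+0+0+0+1+1+0+0+0+1+0+0+0+0 mod 2 = 1
  s[2] = (000111100001111)·(000001110010000) mod 2 = 0+0+0+0+0+1+1+0+0+0+0+0+0+0+0 mod 2 = 0
  s[3] = (000000011111111)·(000001110010000) mod 2 = 0+0+0+0+0+0+0+1+0+0+1+0+0+0+0 mod 2 = 0
Syndrome = 0100
Column i of H is the binary representation of i, so the syndrome is the binary index of the flipped bit.
Read s = 0100 with s[0] as LSB: 0·2^0 + 1·2^1 + 0·2^2 + 0·2^3 = 2.
Error is at bit position 2.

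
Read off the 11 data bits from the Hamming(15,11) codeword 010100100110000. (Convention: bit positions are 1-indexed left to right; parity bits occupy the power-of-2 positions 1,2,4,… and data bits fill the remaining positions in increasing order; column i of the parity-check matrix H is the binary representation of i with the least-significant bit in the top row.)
Parity bits occupy power-of-2 positions; data bits are at positions {3,5,6,7,9,10,11,12,13,14,15} (1-indexed).
Extract: c[3]=0 c[5]=0 c[6]=0 c[7]=1 c[9]=0 c[10]=1 c[11]=1 c[12]=0 c[13]=0 c[14]=0 c[15]=0
Data = 00010110000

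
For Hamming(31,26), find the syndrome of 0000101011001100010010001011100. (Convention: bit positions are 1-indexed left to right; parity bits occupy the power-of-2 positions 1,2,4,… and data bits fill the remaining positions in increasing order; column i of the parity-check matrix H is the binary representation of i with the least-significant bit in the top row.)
Syndrome s = H · r^T (mod 2), r = 0000101011001100010010001011100:
  s[0] = (1010101010101010101010101010101)·(0000101011001100010010001011100) mod 2 = 0+0+0+0+1+0+1+0+1+0+0+0+1+0+0+0+0+0+0+0+1+0+0+0+1+0+1+0+1+0+0 mod 2 = 0
  s[1] = (0110011001100110011001100110011)·(0000101011001100010010001011100) mod 2 = 0+0+0+0+0+0+1+0+0+1+0+0+0+1+0+0+0+1+0+0+0+0+0+0+0+0+1+0+0+0+0 mod 2 = 1
  s[2] = (0001111000011110000111100001111)·(0000101011001100010010001011100) mod 2 = 0+0+0+0+1+0+1+0+0+0+0+0+1+1+0+0+0+0+0+0+1+0+0+0+0+0+0+1+1+0+0 mod 2 = 1
  s[3] = (0000000111111110000000011111111)·(0000101011001100010010001011100) mod 2 = 0+0+0+0+0+0+0+0+1+1+0+0+1+1+0+0+0+0+0+0+0+0+0+0+1+0+1+1+1+0+0 mod 2 = 0
  s[4] = (0000000000000001111111111111111)·(0000101011001100010010001011100) mod 2 = 0+0+0+0+0+0+0+0+0+0+0+0+0+0+0+0+0+1+0+0+1+0+0+0+1+0+1+1+1+0+0 mod 2 = 0
Syndrome = 01100
Non-zero syndrome: error at position 6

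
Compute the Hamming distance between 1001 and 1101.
XOR = 0100, count of 1s = 1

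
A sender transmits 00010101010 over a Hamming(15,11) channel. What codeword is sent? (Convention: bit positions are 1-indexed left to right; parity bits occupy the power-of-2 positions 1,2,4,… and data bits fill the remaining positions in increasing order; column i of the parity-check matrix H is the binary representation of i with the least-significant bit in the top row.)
Codeword c = d · G (mod 2), d = 00010101010:
  c[0] = d·G[:,0] = (00010101010)·(11011010101) mod 2 = 0+0+0+1+0+0+0+0+0+0+0 mod 2 = 1
  c[1] = d·G[:,1] = (00010101010)·(10110110011) mod 2 = 0+0+0+1+0+1+0+0+0+1+0 mod 2 = 1
  c[2] = d·G[:,2] = (00010101010)·(10000000000) mod 2 = 0+0+0+0+0+0+0+0+0+0+0 mod 2 = 0
  c[3] = d·G[:,3] = (00010101010)·(01110001111) mod 2 = 0+0+0+1+0+0+0+1+0+1+0 mod 2 = 1
  c[4] = d·G[:,4] = (00010101010)·(01000000000) mod 2 = 0+0+0+0+0+0+0+0+0+0+0 mod 2 = 0
  c[5] = d·G[:,5] = (00010101010)·(00100000000) mod 2 = 0+0+0+0+0+0+0+0+0+0+0 mod 2 = 0
  c[6] = d·G[:,6] = (00010101010)·(00010000000) mod 2 = 0+0+0+1+0+0+0+0+0+0+0 mod 2 = 1
  c[7] = d·G[:,7] = (00010101010)·(00001111111) mod 2 = 0+0+0+0+0+1+0+1+0+1+0 mod 2 = 1
  c[8] = d·G[:,8] = (00010101010)·(00001000000) mod 2 = 0+0+0+0+0+0+0+0+0+0+0 mod 2 = 0
  c[9] = d·G[:,9] = (00010101010)·(00000100000) mod 2 = 0+0+0+0+0+1+0+0+0+0+0 mod 2 = 1
  c[10] = d·G[:,10] = (00010101010)·(00000010000) mod 2 = 0+0+0+0+0+0+0+0+0+0+0 mod 2 = 0
  c[11] = d·G[:,11] = (00010101010)·(00000001000) mod 2 = 0+0+0+0+0+0+0+1+0+0+0 mod 2 = 1
  c[12] = d·G[:,12] = (00010101010)·(00000000100) mod 2 = 0+0+0+0+0+0+0+0+0+0+0 mod 2 = 0
  c[13] = d·G[:,13] = (00010101010)·(00000000010) mod 2 = 0+0+0+0+0+0+0+0+0+1+0 mod 2 = 1
  c[14] = d·G[:,14] = (00010101010)·(00000000001) mod 2 = 0+0+0+0+0+0+0+0+0+0+0 mod 2 = 0
Codeword = 110100110101010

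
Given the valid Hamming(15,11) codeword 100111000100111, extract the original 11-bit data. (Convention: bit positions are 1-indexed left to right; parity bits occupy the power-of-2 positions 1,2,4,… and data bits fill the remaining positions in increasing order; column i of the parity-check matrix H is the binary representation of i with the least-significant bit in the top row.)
Parity bits occupy power-of-2 positions; data bits are at positions {3,5,6,7,9,10,11,12,13,14,15} (1-indexed).
Extract: c[3]=0 c[5]=1 c[6]=1 c[7]=0 c[9]=0 c[10]=1 c[11]=0 c[12]=0 c[13]=1 c[14]=1 c[15]=1
Data = 01100100111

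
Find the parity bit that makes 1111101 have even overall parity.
Sum of data bits: 1+1+1+1+1+0+1 = 6.
6 mod 2 = 0, so parity bit = 0.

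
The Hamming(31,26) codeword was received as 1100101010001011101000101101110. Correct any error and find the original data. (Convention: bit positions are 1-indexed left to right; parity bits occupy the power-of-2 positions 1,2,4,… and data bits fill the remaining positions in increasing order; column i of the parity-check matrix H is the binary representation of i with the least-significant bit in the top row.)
Syndrome s = H · r^T (mod 2), r = 1100101010001011101000101101110:
  s[0] = (1010101010101010101010101010101)·(1100101010001011101000101101110) mod 2 = 1+0+0+0+1+0+1+0+1+0+0+0+1+0+1+0+1+0+1+0+0+0+1+0+1+0+0+0+1+0+0 mod 2 = 1
  s[1] = (0110011001100110011001100110011)·(1100101010001011101000101101110) mod 2 = 0+1+0+0+0+0+1+0+0+0+0+0+0+0+1+0+0+0+1+0+0+0+1+0+0+1+0+0+0+1+0 mod 2 = 1
  s[2] = (0001111000011110000111100001111)·(1100101010001011101000101101110) mod 2 = 0+0+0+0+1+0+1+0+0+0+0+0+1+0+1+0+0+0+0+0+0+0+1+0+0+0+0+1+1+1+0 mod 2 = 0
  s[3] = (0000000111111110000000011111111)·(1100101010001011101000101101110) mod 2 = 0+0+0+0+0+0+0+0+1+0+0+0+1+0+1+0+0+0+0+0+0+0+0+0+1+1+0+1+1+1+0 mod 2 = 0
  s[4] = (0000000000000001111111111111111)·(1100101010001011101000101101110) mod 2 = 0+0+0+0+0+0+0+0+0+0+0+0+0+0+0+1+1+0+1+0+0+0+1+0+1+1+0+1+1+1+0 mod 2 = 1
Syndrome = 11001
Column 19 of H equals this syndrome → error at bit 19 (1-indexed).
Flip bit 19: 1100101010001011101000101101110 → 1100101010001011100000101101110
Extract data bits at positions {3,5,6,7,9,10,11,12,13,14,15,17,18,19,20,21,22,23,24,25,26,27,28,29,30,31}: 01011000101100000101101110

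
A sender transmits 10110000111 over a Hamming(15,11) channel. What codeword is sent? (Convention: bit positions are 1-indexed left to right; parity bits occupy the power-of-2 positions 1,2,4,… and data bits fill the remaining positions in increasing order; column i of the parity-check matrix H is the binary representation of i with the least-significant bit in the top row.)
Codeword c = d · G (mod 2), d = 10110000111:
  c[0] = d·G[:,0] = (10110000111)·(11011010101) mod 2 = 1+0+0+1+0+0+0+0+1+0+1 mod 2 = 0
  c[1] = d·G[:,1] = (10110000111)·(10110110011) mod 2 = 1+0+1+1+0+0+0+0+0+1+1 mod 2 = 1
  c[2] = d·G[:,2] = (10110000111)·(10000000000) mod 2 = 1+0+0+0+0+0+0+0+0+0+0 mod 2 = 1
  c[3] = d·G[:,3] = (10110000111)·(01110001111) mod 2 = 0+0+1+1+0+0+0+0+1+1+1 mod 2 = 1
  c[4] = d·G[:,4] = (10110000111)·(01000000000) mod 2 = 0+0+0+0+0+0+0+0+0+0+0 mod 2 = 0
  c[5] = d·G[:,5] = (10110000111)·(00100000000) mod 2 = 0+0+1+0+0+0+0+0+0+0+0 mod 2 = 1
  c[6] = d·G[:,6] = (10110000111)·(00010000000) mod 2 = 0+0+0+1+0+0+0+0+0+0+0 mod 2 = 1
  c[7] = d·G[:,7] = (10110000111)·(00001111111) mod 2 = 0+0+0+0+0+0+0+0+1+1+1 mod 2 = 1
  c[8] = d·G[:,8] = (10110000111)·(00001000000) mod 2 = 0+0+0+0+0+0+0+0+0+0+0 mod 2 = 0
  c[9] = d·G[:,9] = (10110000111)·(00000100000) mod 2 = 0+0+0+0+0+0+0+0+0+0+0 mod 2 = 0
  c[10] = d·G[:,10] = (10110000111)·(00000010000) mod 2 = 0+0+0+0+0+0+0+0+0+0+0 mod 2 = 0
  c[11] = d·G[:,11] = (10110000111)·(00000001000) mod 2 = 0+0+0+0+0+0+0+0+0+0+0 mod 2 = 0
  c[12] = d·G[:,12] = (10110000111)·(00000000100) mod 2 = 0+0+0+0+0+0+0+0+1+0+0 mod 2 = 1
  c[13] = d·G[:,13] = (10110000111)·(00000000010) mod 2 = 0+0+0+0+0+0+0+0+0+1+0 mod 2 = 1
  c[14] = d·G[:,14] = (10110000111)·(00000000001) mod 2 = 0+0+0+0+0+0+0+0+0+0+1 mod 2 = 1
Codeword = 011101110000111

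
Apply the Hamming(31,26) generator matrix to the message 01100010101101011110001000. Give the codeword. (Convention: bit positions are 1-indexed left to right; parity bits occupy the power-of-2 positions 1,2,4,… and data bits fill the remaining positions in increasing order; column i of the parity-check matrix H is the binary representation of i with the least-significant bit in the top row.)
Codeword c = d · G (mod 2), d = 01100010101101011110001000:
  c[0] = d·G[:,0] = (01100010101101011110001000)·(11011010101101010101010101) mod 2 = 0+1+0+0+0+0+1+0+1+0+1+1+0+1+0+1+0+1+0+0+0+0+0+0+0+0 mod 2 = 0
  c[1] = d·G[:,1] = (01100010101101011110001000)·(10110110011011001100110011) mod 2 = 0+0+1+0+0+0+1+0+0+0+1+0+0+1+0+0+1+1+0+0+0+0+0+0+0+0 mod 2 = 0
  c[2] = d·G[:,2] = (01100010101101011110001000)·(10000000000000000000000000) mod 2 = 0+0+0+0+0+0+0+0+0+0+0+0+0+0+0+0+0+0+0+0+0+0+0+0+0+0 mod 2 = 0
  c[3] = d·G[:,3] = (01100010101101011110001000)·(01110001111000111100001111) mod 2 = 0+1+1+0+0+0+0+0+1+0+1+0+0+0+0+1+1+1+0+0+0+0+1+0+0+0 mod 2 = 0
  c[4] = d·G[:,4] = (01100010101101011110001000)·(01000000000000000000000000) mod 2 = 0+1+0+0+0+0+0+0+0+0+0+0+0+0+0+0+0+0+0+0+0+0+0+0+0+0 mod 2 = 1
  c[5] = d·G[:,5] = (01100010101101011110001000)·(00100000000000000000000000) mod 2 = 0+0+1+0+0+0+0+0+0+0+0+0+0+0+0+0+0+0+0+0+0+0+0+0+0+0 mod 2 = 1
  c[6] = d·G[:,6] = (01100010101101011110001000)·(00010000000000000000000000) mod 2 = 0+0+0+0+0+0+0+0+0+0+0+0+0+0+0+0+0+0+0+0+0+0+0+0+0+0 mod 2 = 0
  c[7] = d·G[:,7] = (01100010101101011110001000)·(00001111111000000011111111) mod 2 = 0+0+0+0+0+0+1+0+1+0+1+0+0+0+0+0+0+0+1+0+0+0+1+0+0+0 mod 2 = 1
  c[8] = d·G[:,8] = (01100010101101011110001000)·(00001000000000000000000000) mod 2 = 0+0+0+0+0+0+0+0+0+0+0+0+0+0+0+0+0+0+0+0+0+0+0+0+0+0 mod 2 = 0
  c[9] = d·G[:,9] = (01100010101101011110001000)·(00000100000000000000000000) mod 2 = 0+0+0+0+0+0+0+0+0+0+0+0+0+0+0+0+0+0+0+0+0+0+0+0+0+0 mod 2 = 0
  c[10] = d·G[:,10] = (01100010101101011110001000)·(00000010000000000000000000) mod 2 = 0+0+0+0+0+0+1+0+0+0+0+0+0+0+0+0+0+0+0+0+0+0+0+0+0+0 mod 2 = 1
  c[11] = d·G[:,11] = (01100010101101011110001000)·(00000001000000000000000000) mod 2 = 0+0+0+0+0+0+0+0+0+0+0+0+0+0+0+0+0+0+0+0+0+0+0+0+0+0 mod 2 = 0
  c[12] = d·G[:,12] = (01100010101101011110001000)·(00000000100000000000000000) mod 2 = 0+0+0+0+0+0+0+0+1+0+0+0+0+0+0+0+0+0+0+0+0+0+0+0+0+0 mod 2 = 1
  c[13] = d·G[:,13] = (01100010101101011110001000)·(00000000010000000000000000) mod 2 = 0+0+0+0+0+0+0+0+0+0+0+0+0+0+0+0+0+0+0+0+0+0+0+0+0+0 mod 2 = 0
  c[14] = d·G[:,14] = (01100010101101011110001000)·(00000000001000000000000000) mod 2 = 0+0+0+0+0+0+0+0+0+0+1+0+0+0+0+0+0+0+0+0+0+0+0+0+0+0 mod 2 = 1
  c[15] = d·G[:,15] = (01100010101101011110001000)·(00000000000111111111111111) mod 2 = 0+0+0+0+0+0+0+0+0+0+0+1+0+1+0+1+1+1+1+0+0+0+1+0+0+0 mod 2 = 1
  c[16] = d·G[:,16] = (01100010101101011110001000)·(00000000000100000000000000) mod 2 = 0+0+0+0+0+0+0+0+0+0+0+1+0+0+0+0+0+0+0+0+0+0+0+0+0+0 mod 2 = 1
  c[17] = d·G[:,17] = (01100010101101011110001000)·(00000000000010000000000000) mod 2 = 0+0+0+0+0+0+0+0+0+0+0+0+0+0+0+0+0+0+0+0+0+0+0+0+0+0 mod 2 = 0
  c[18] = d·G[:,18] = (01100010101101011110001000)·(00000000000001000000000000) mod 2 = 0+0+0+0+0+0+0+0+0+0+0+0+0+1+0+0+0+0+0+0+0+0+0+0+0+0 mod 2 = 1
  c[19] = d·G[:,19] = (01100010101101011110001000)·(00000000000000100000000000) mod 2 = 0+0+0+0+0+0+0+0+0+0+0+0+0+0+0+0+0+0+0+0+0+0+0+0+0+0 mod 2 = 0
  c[20] = d·G[:,20] = (01100010101101011110001000)·(00000000000000010000000000) mod 2 = 0+0+0+0+0+0+0+0+0+0+0+0+0+0+0+1+0+0+0+0+0+0+0+0+0+0 mod 2 = 1
  c[21] = d·G[:,21] = (01100010101101011110001000)·(00000000000000001000000000) mod 2 = 0+0+0+0+0+0+0+0+0+0+0+0+0+0+0+0+1+0+0+0+0+0+0+0+0+0 mod 2 = 1
  c[22] = d·G[:,22] = (01100010101101011110001000)·(00000000000000000100000000) mod 2 = 0+0+0+0+0+0+0+0+0+0+0+0+0+0+0+0+0+1+0+0+0+0+0+0+0+0 mod 2 = 1
  c[23] = d·G[:,23] = (01100010101101011110001000)·(00000000000000000010000000) mod 2 = 0+0+0+0+0+0+0+0+0+0+0+0+0+0+0+0+0+0+1+0+0+0+0+0+0+0 mod 2 = 1
  c[24] = d·G[:,24] = (01100010101101011110001000)·(00000000000000000001000000) mod 2 = 0+0+0+0+0+0+0+0+0+0+0+0+0+0+0+0+0+0+0+0+0+0+0+0+0+0 mod 2 = 0
  c[25] = d·G[:,25] = (01100010101101011110001000)·(00000000000000000000100000) mod 2 = 0+0+0+0+0+0+0+0+0+0+0+0+0+0+0+0+0+0+0+0+0+0+0+0+0+0 mod 2 = 0
  c[26] = d·G[:,26] = (01100010101101011110001000)·(00000000000000000000010000) mod 2 = 0+0+0+0+0+0+0+0+0+0+0+0+0+0+0+0+0+0+0+0+0+0+0+0+0+0 mod 2 = 0
  c[27] = d·G[:,27] = (01100010101101011110001000)·(00000000000000000000001000) mod 2 = 0+0+0+0+0+0+0+0+0+0+0+0+0+0+0+0+0+0+0+0+0+0+1+0+0+0 mod 2 = 1
  c[28] = d·G[:,28] = (01100010101101011110001000)·(00000000000000000000000100) mod 2 = 0+0+0+0+0+0+0+0+0+0+0+0+0+0+0+0+0+0+0+0+0+0+0+0+0+0 mod 2 = 0
  c[29] = d·G[:,29] = (01100010101101011110001000)·(00000000000000000000000010) mod 2 = 0+0+0+0+0+0+0+0+0+0+0+0+0+0+0+0+0+0+0+0+0+0+0+0+0+0 mod 2 = 0
  c[30] = d·G[:,30] = (01100010101101011110001000)·(00000000000000000000000001) mod 2 = 0+0+0+0+0+0+0+0+0+0+0+0+0+0+0+0+0+0+0+0+0+0+0+0+0+0 mod 2 = 0
Codeword = 0000110100101011101011110001000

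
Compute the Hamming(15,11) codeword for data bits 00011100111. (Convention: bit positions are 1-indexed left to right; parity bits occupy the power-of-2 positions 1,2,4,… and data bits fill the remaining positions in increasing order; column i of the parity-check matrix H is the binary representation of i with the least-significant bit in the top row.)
Codeword c = d · G (mod 2), d = 00011100111:
  c[0] = d·G[:,0] = (00011100111)·(11011010101) mod 2 = 0+0+0+1+1+0+0+0+1+0+1 mod 2 = 0
  c[1] = d·G[:,1] = (00011100111)·(10110110011) mod 2 = 0+0+0+1+0+1+0+0+0+1+1 mod 2 = 0
  c[2] = d·G[:,2] = (00011100111)·(10000000000) mod 2 = 0+0+0+0+0+0+0+0+0+0+0 mod 2 = 0
  c[3] = d·G[:,3] = (00011100111)·(01110001111) mod 2 = 0+0+0+1+0+0+0+0+1+1+1 mod 2 = 0
  c[4] = d·G[:,4] = (00011100111)·(01000000000) mod 2 = 0+0+0+0+0+0+0+0+0+0+0 mod 2 = 0
  c[5] = d·G[:,5] = (00011100111)·(00100000000) mod 2 = 0+0+0+0+0+0+0+0+0+0+0 mod 2 = 0
  c[6] = d·G[:,6] = (00011100111)·(00010000000) mod 2 = 0+0+0+1+0+0+0+0+0+0+0 mod 2 = 1
  c[7] = d·G[:,7] = (00011100111)·(00001111111) mod 2 = 0+0+0+0+1+1+0+0+1+1+1 mod 2 = 1
  c[8] = d·G[:,8] = (00011100111)·(00001000000) mod 2 = 0+0+0+0+1+0+0+0+0+0+0 mod 2 = 1
  c[9] = d·G[:,9] = (00011100111)·(00000100000) mod 2 = 0+0+0+0+0+1+0+0+0+0+0 mod 2 = 1
  c[10] = d·G[:,10] = (00011100111)·(00000010000) mod 2 = 0+0+0+0+0+0+0+0+0+0+0 mod 2 = 0
  c[11] = d·G[:,11] = (00011100111)·(00000001000) mod 2 = 0+0+0+0+0+0+0+0+0+0+0 mod 2 = 0
  c[12] = d·G[:,12] = (00011100111)·(00000000100) mod 2 = 0+0+0+0+0+0+0+0+1+0+0 mod 2 = 1
  c[13] = d·G[:,13] = (00011100111)·(00000000010) mod 2 = 0+0+0+0+0+0+0+0+0+1+0 mod 2 = 1
  c[14] = d·G[:,14] = (00011100111)·(00000000001) mod 2 = 0+0+0+0+0+0+0+0+0+0+1 mod 2 = 1
Codeword = 000000111100111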